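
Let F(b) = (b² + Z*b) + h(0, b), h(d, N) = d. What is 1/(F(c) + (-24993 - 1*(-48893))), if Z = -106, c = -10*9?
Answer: 1/41540 ≈ 2.4073e-5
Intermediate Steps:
c = -90
F(b) = b² - 106*b (F(b) = (b² - 106*b) + 0 = b² - 106*b)
1/(F(c) + (-24993 - 1*(-48893))) = 1/(-90*(-106 - 90) + (-24993 - 1*(-48893))) = 1/(-90*(-196) + (-24993 + 48893)) = 1/(17640 + 23900) = 1/41540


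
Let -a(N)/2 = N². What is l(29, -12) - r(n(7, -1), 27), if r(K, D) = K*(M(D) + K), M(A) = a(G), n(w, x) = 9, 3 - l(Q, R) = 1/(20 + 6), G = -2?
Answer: -157/26 ≈ -6.0385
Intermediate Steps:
l(Q, R) = 77/26 (l(Q, R) = 3 - 1/(20 + 6) = 3 - 1/26 = 77/26)
a(N) = -2*N²
M(A) = -8 (M(A) = -2*(-2)² = -2*4 = -8)
r(K, D) = K*(-8 + K)
l(29, -12) - r(n(7, -1), 27) = 77/26 - 9*(-8 + 9) = 77/26 - 9 = -157/26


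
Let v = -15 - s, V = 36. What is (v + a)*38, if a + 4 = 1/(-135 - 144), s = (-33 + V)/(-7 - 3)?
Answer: -991477/1395 ≈ -710.74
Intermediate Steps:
s = -3/10 (s = (-33 + 36)/(-7 - 3) = 3/(-10) = 3*(-⅒) = -3/10 ≈ -0.30000)
a = -1117/279 (a = -4 + 1/(-135 - 144) = -4 + 1/(-279) = -4 - 1/279 = -1117/279 ≈ -4.0036)
v = -147/10 (v = -15 - 1*(-3/10) = -15 + 3/10 = -147/10 ≈ -14.700)
(v + a)*38 = (-147/10 - 1117/279)*38 = -52183/2790*38 = -991477/1395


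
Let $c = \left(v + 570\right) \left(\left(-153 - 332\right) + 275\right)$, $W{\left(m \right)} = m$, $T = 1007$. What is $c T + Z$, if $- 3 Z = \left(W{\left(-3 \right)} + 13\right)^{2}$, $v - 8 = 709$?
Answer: $- \frac{816485770}{3} \approx -2.7216 \cdot 10^{8}$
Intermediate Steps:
$v = 717$ ($v = 8 + 709 = 717$)
$Z = - \frac{100}{3}$ ($Z = - \frac{\left(-3 + 13\right)^{2}}{3} = - \frac{10^{2}}{3} = \left(- \frac{1}{3}\right) 100 = - \frac{100}{3} \approx -33.333$)
$c = -270270$ ($c = \left(717 + 570\right) \left(\left(-153 - 332\right) + 275\right) = 1287 \left(-485 + 275\right) = 1287 \left(-210\right) = -270270$)
$c T + Z = \left(-270270\right) 1007 - \frac{100}{3} = -272161890 - \frac{100}{3} = - \frac{816485770}{3}$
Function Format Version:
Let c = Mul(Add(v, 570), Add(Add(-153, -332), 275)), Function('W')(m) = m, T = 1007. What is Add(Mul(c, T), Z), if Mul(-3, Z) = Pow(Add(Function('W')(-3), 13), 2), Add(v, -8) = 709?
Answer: Rational(-816485770, 3) ≈ -2.7216e+8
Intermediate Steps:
v = 717 (v = Add(8, 709) = 717)
Z = Rational(-100, 3) (Z = Mul(Rational(-1, 3), Pow(Add(-3, 13), 2)) = Mul(Rational(-1, 3), Pow(10, 2)) = Mul(Rational(-1, 3), 100) = Rational(-100, 3) ≈ -33.333)
c = -270270 (c = Mul(Add(717, 570), Add(Add(-153, -332), 275)) = Mul(1287, Add(-485, 275)) = Mul(1287, -210) = -270270)
Add(Mul(c, T), Z) = Add(Mul(-270270, 1007), Rational(-100, 3)) = Add(-272161890, Rational(-100, 3)) = Rational(-816485770, 3)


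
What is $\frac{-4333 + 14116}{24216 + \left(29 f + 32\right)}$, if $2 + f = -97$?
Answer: $\frac{9783}{21377} \approx 0.45764$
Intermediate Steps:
$f = -99$ ($f = -2 - 97 = -99$)
$\frac{-4333 + 14116}{24216 + \left(29 f + 32\right)} = \frac{-4333 + 14116}{24216 + \left(29 \left(-99\right) + 32\right)} = \frac{9783}{24216 + \left(-2871 + 32\right)} = \frac{9783}{24216 - 2839} = \frac{9783}{21377}$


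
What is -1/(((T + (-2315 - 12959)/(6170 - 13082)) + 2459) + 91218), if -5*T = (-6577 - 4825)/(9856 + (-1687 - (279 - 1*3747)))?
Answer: -827520/77521581839 ≈ -1.0675e-5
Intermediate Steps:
T = 11402/58185 (T = -(-6577 - 4825)/(5*(9856 + (-1687 - (279 - 1*3747)))) = -(-11402)/(5*(9856 + (-1687 - (279 - 3747)))) = -(-11402)/(5*(9856 + (-1687 - 1*(-3468)))) = -(-11402)/(5*(9856 + (-1687 + 3468))) = -(-11402)/(5*(9856 + 1781)) = -(-11402)/(5*11637) = -1/5*(-11402/11637) = 11402/58185 ≈ 0.19596)
-1/(((T + (-2315 - 12959)/(6170 - 13082)) + 2459) + 91218) = -1/(((11402/58185 + (-2315 - 12959)/(6170 - 13082)) + 2459) + 91218) = -1/(((11402/58185 - 15274/(-6912)) + 2459) + 91218) = -1/(((11402/58185 - 15274*(-1/6912)) + 2459) + 91218) = -1/(((11402/58185 + 7637/3456) + 2459) + 91218) = -1/((1990799/827520 + 2459) + 91218) = -1/(2036862479/827520 + 91218) = -1/77521581839/827520 = -1*827520/77521581839 = -827520/77521581839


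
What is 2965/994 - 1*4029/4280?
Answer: 4342687/2127160 ≈ 2.0415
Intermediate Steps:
2965/994 - 1*4029/4280 = 2965*(1/994) - 4029*1/4280 = 2965/994 - 4029/4280 = 4342687/2127160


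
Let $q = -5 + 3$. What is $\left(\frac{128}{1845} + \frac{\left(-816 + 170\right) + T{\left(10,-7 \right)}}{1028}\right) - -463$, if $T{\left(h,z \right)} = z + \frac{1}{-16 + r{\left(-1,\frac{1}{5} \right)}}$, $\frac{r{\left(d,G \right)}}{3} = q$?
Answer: $\frac{19295766493}{41726520} \approx 462.43$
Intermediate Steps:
$q = -2$
$r{\left(d,G \right)} = -6$ ($r{\left(d,G \right)} = 3 \left(-2\right) = -6$)
$T{\left(h,z \right)} = - \frac{1}{22} + z$ ($T{\left(h,z \right)} = z + \frac{1}{-16 - 6} = z + \frac{1}{-22} = z - \frac{1}{22} = - \frac{1}{22} + z$)
$\left(\frac{128}{1845} + \frac{\left(-816 + 170\right) + T{\left(10,-7 \right)}}{1028}\right) - -463 = \left(\frac{128}{1845} + \frac{\left(-816 + 170\right) - \frac{155}{22}}{1028}\right) - -463 = \left(128 \cdot \frac{1}{1845} + \left(-646 - \frac{155}{22}\right) \frac{1}{1028}\right) + 463 = \left(\frac{128}{1845} - \frac{14367}{22616}\right) + 463 = - \frac{23612267}{41726520} + 463 = \frac{19295766493}{41726520}$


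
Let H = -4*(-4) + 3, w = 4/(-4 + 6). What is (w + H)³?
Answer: 9261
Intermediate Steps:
w = 2 (w = 4/2 = (½)*4 = 2)
H = 19 (H = 16 + 3 = 19)
(w + H)³ = (2 + 19)³ = 21³ = 9261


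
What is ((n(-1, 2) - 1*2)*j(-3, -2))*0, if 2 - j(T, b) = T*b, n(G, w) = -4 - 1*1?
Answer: 0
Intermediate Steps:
n(G, w) = -5 (n(G, w) = -4 - 1 = -5)
j(T, b) = 2 - T*b
((n(-1, 2) - 1*2)*j(-3, -2))*0 = ((-5 - 1*2)*(2 - 1*(-3)*(-2)))*0 = ((-5 - 2)*(2 - 6))*0 = -7*(-4)*0 = 28*0 = 0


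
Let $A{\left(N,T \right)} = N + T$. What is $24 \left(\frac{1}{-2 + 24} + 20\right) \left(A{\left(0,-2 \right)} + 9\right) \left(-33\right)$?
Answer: $-111132$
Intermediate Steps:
$24 \left(\frac{1}{-2 + 24} + 20\right) \left(A{\left(0,-2 \right)} + 9\right) \left(-33\right) = 24 \left(\frac{1}{-2 + 24} + 20\right) \left(\left(0 - 2\right) + 9\right) \left(-33\right) = 24 \left(\frac{1}{22} + 20\right) \left(-2 + 9\right) \left(-33\right) = 24 \left(\frac{1}{22} + 20\right) 7 \left(-33\right) = 24 \cdot \frac{441}{22} \cdot 7 \left(-33\right) = 24 \cdot \frac{3087}{22} \left(-33\right) = \frac{37044}{11} \left(-33\right) = -111132$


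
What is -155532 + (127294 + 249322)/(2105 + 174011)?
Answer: -6847824274/44029 ≈ -1.5553e+5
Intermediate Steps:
-155532 + (127294 + 249322)/(2105 + 174011) = -155532 + 376616/176116 = -155532 + 376616*(1/176116) = -155532 + 94154/44029 = -6847824274/44029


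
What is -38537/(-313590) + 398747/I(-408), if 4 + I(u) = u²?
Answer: 2629158815/1044003828 ≈ 2.5183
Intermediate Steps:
I(u) = -4 + u²
-38537/(-313590) + 398747/I(-408) = -38537/(-313590) + 398747/(-4 + (-408)²) = -38537*(-1/313590) + 398747/(-4 + 166464) = 38537/313590 + 398747/166460 = 2629158815/1044003828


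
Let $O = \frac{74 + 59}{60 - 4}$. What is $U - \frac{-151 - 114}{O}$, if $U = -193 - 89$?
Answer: $- \frac{3238}{19} \approx -170.42$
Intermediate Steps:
$U = -282$
$O = \frac{19}{8}$ ($O = \frac{133}{56} = 133 \cdot \frac{1}{56} = \frac{19}{8} \approx 2.375$)
$U - \frac{-151 - 114}{O} = -282 - \frac{-151 - 114}{\frac{19}{8}} = -282 - \left(-265\right) \frac{8}{19} = -282 - - \frac{2120}{19} = -282 + \frac{2120}{19} = - \frac{3238}{19}$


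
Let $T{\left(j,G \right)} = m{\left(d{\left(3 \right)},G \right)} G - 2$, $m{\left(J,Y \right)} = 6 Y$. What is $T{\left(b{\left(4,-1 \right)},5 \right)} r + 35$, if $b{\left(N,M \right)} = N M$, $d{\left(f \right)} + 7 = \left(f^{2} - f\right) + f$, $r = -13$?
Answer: $-1889$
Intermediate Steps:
$d{\left(f \right)} = -7 + f^{2}$ ($d{\left(f \right)} = -7 + \left(\left(f^{2} - f\right) + f\right) = -7 + f^{2}$)
$b{\left(N,M \right)} = M N$
$T{\left(j,G \right)} = -2 + 6 G^{2}$ ($T{\left(j,G \right)} = 6 G G - 2 = 6 G^{2} - 2 = -2 + 6 G^{2}$)
$T{\left(b{\left(4,-1 \right)},5 \right)} r + 35 = \left(-2 + 6 \cdot 5^{2}\right) \left(-13\right) + 35 = \left(-2 + 6 \cdot 25\right) \left(-13\right) + 35 = \left(-2 + 150\right) \left(-13\right) + 35 = 148 \left(-13\right) + 35 = -1924 + 35 = -1889$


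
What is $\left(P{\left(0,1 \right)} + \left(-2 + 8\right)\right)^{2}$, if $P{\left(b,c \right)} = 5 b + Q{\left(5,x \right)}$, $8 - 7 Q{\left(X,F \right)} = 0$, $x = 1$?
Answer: $\frac{2500}{49} \approx 51.02$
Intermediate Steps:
$Q{\left(X,F \right)} = \frac{8}{7}$ ($Q{\left(X,F \right)} = \frac{8}{7} - 0 = \frac{8}{7} + 0 = \frac{8}{7}$)
$P{\left(b,c \right)} = \frac{8}{7} + 5 b$ ($P{\left(b,c \right)} = 5 b + \frac{8}{7} = \frac{8}{7} + 5 b$)
$\left(P{\left(0,1 \right)} + \left(-2 + 8\right)\right)^{2} = \left(\left(\frac{8}{7} + 5 \cdot 0\right) + \left(-2 + 8\right)\right)^{2} = \left(\left(\frac{8}{7} + 0\right) + 6\right)^{2} = \left(\frac{8}{7} + 6\right)^{2} = \left(\frac{50}{7}\right)^{2} = \frac{2500}{49}$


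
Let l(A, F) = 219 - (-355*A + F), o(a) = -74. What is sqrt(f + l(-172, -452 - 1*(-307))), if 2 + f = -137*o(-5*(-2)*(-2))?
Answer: 8*I*sqrt(790) ≈ 224.86*I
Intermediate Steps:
l(A, F) = 219 - F + 355*A (l(A, F) = 219 - (F - 355*A) = 219 + (-F + 355*A) = 219 - F + 355*A)
f = 10136 (f = -2 - 137*(-74) = -2 + 10138 = 10136)
sqrt(f + l(-172, -452 - 1*(-307))) = sqrt(10136 + (219 - (-452 - 1*(-307)) + 355*(-172))) = sqrt(10136 + (219 - (-452 + 307) - 61060)) = sqrt(10136 + (219 - 1*(-145) - 61060)) = sqrt(10136 + (219 + 145 - 61060)) = sqrt(10136 - 60696) = sqrt(-50560) = 8*I*sqrt(790)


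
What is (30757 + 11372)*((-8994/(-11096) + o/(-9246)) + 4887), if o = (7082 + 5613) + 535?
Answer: 1759978856544237/8549468 ≈ 2.0586e+8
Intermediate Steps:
o = 13230 (o = 12695 + 535 = 13230)
(30757 + 11372)*((-8994/(-11096) + o/(-9246)) + 4887) = (30757 + 11372)*((-8994/(-11096) + 13230/(-9246)) + 4887) = 42129*((-8994*(-1/11096) + 13230*(-1/9246)) + 4887) = 42129*((4497/5548 - 2205/1541) + 4887) = 42129*(-5303463/8549468 + 4887) = 42129*(41775946653/8549468) = 1759978856544237/8549468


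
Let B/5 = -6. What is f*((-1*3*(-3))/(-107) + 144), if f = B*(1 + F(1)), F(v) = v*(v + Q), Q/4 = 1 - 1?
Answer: -923940/107 ≈ -8635.0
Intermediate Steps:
Q = 0 (Q = 4*(1 - 1) = 4*0 = 0)
F(v) = v² (F(v) = v*(v + 0) = v*v = v²)
B = -30 (B = 5*(-6) = -30)
f = -60 (f = -30*(1 + 1²) = -30*(1 + 1) = -30*2 = -60)
f*((-1*3*(-3))/(-107) + 144) = -60*((-1*3*(-3))/(-107) + 144) = -60*(-3*(-3)*(-1/107) + 144) = -60*(9*(-1/107) + 144) = -60*(-9/107 + 144) = -60*15399/107 = -923940/107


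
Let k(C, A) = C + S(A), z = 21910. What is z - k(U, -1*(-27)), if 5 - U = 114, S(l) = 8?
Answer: 22011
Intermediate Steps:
U = -109 (U = 5 - 1*114 = 5 - 114 = -109)
k(C, A) = 8 + C (k(C, A) = C + 8 = 8 + C)
z - k(U, -1*(-27)) = 21910 - (8 - 109) = 21910 - 1*(-101) = 21910 + 101 = 22011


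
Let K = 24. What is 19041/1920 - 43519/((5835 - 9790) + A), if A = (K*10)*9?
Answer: 1569801/45952 ≈ 34.162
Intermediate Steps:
A = 2160 (A = (24*10)*9 = 240*9 = 2160)
19041/1920 - 43519/((5835 - 9790) + A) = 19041/1920 - 43519/((5835 - 9790) + 2160) = 19041*(1/1920) - 43519/(-3955 + 2160) = 6347/640 - 43519/(-1795) = 6347/640 - 43519*(-1/1795) = 6347/640 + 43519/1795 = 1569801/45952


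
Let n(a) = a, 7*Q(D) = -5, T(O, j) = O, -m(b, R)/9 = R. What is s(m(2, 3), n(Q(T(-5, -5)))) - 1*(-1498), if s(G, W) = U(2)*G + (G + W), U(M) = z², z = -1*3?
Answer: 8591/7 ≈ 1227.3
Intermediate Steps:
m(b, R) = -9*R
Q(D) = -5/7 (Q(D) = (⅐)*(-5) = -5/7)
z = -3
U(M) = 9 (U(M) = (-3)² = 9)
s(G, W) = W + 10*G (s(G, W) = 9*G + (G + W) = W + 10*G)
s(m(2, 3), n(Q(T(-5, -5)))) - 1*(-1498) = (-5/7 + 10*(-9*3)) - 1*(-1498) = (-5/7 + 10*(-27)) + 1498 = (-5/7 - 270) + 1498 = -1895/7 + 1498 = 8591/7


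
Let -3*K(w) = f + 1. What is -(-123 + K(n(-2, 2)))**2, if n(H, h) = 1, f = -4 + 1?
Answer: -134689/9 ≈ -14965.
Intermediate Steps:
f = -3
K(w) = 2/3 (K(w) = -(-3 + 1)/3 = -1/3*(-2) = 2/3)
-(-123 + K(n(-2, 2)))**2 = -(-123 + 2/3)**2 = -(-367/3)**2 = -1*134689/9 = -134689/9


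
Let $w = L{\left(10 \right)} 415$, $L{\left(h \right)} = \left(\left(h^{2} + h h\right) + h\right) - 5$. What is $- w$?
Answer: $-85075$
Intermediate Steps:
$L{\left(h \right)} = -5 + h + 2 h^{2}$ ($L{\left(h \right)} = \left(\left(h^{2} + h^{2}\right) + h\right) - 5 = \left(2 h^{2} + h\right) - 5 = \left(h + 2 h^{2}\right) - 5 = -5 + h + 2 h^{2}$)
$w = 85075$ ($w = \left(-5 + 10 + 2 \cdot 10^{2}\right) 415 = \left(-5 + 10 + 2 \cdot 100\right) 415 = \left(-5 + 10 + 200\right) 415 = 205 \cdot 415 = 85075$)
$- w = \left(-1\right) 85075 = -85075$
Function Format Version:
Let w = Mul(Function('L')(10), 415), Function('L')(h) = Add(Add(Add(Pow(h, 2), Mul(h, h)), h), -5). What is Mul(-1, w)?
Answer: -85075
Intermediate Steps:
Function('L')(h) = Add(-5, h, Mul(2, Pow(h, 2))) (Function('L')(h) = Add(Add(Add(Pow(h, 2), Pow(h, 2)), h), -5) = Add(Add(Mul(2, Pow(h, 2)), h), -5) = Add(Add(h, Mul(2, Pow(h, 2))), -5) = Add(-5, h, Mul(2, Pow(h, 2))))
w = 85075 (w = Mul(Add(-5, 10, Mul(2, Pow(10, 2))), 415) = Mul(Add(-5, 10, Mul(2, 100)), 415) = Mul(Add(-5, 10, 200), 415) = Mul(205, 415) = 85075)
Mul(-1, w) = Mul(-1, 85075) = -85075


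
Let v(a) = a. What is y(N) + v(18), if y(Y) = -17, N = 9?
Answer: 1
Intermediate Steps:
y(N) + v(18) = -17 + 18 = 1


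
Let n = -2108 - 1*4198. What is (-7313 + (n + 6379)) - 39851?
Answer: -47091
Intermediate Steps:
n = -6306 (n = -2108 - 4198 = -6306)
(-7313 + (n + 6379)) - 39851 = (-7313 + (-6306 + 6379)) - 39851 = (-7313 + 73) - 39851 = -7240 - 39851 = -47091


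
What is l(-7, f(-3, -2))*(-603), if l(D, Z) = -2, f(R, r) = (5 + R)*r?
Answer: 1206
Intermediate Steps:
f(R, r) = r*(5 + R)
l(-7, f(-3, -2))*(-603) = -2*(-603) = 1206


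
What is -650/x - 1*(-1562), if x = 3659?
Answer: 5714708/3659 ≈ 1561.8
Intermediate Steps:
-650/x - 1*(-1562) = -650/3659 - 1*(-1562) = -650*1/3659 + 1562 = -650/3659 + 1562 = 5714708/3659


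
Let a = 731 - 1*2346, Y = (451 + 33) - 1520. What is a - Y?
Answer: -579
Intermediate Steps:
Y = -1036 (Y = 484 - 1520 = -1036)
a = -1615 (a = 731 - 2346 = -1615)
a - Y = -1615 - 1*(-1036) = -1615 + 1036 = -579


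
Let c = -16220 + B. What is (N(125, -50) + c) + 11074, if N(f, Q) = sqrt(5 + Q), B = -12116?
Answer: -17262 + 3*I*sqrt(5) ≈ -17262.0 + 6.7082*I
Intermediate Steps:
c = -28336 (c = -16220 - 12116 = -28336)
(N(125, -50) + c) + 11074 = (sqrt(5 - 50) - 28336) + 11074 = (sqrt(-45) - 28336) + 11074 = (3*I*sqrt(5) - 28336) + 11074 = (-28336 + 3*I*sqrt(5)) + 11074 = -17262 + 3*I*sqrt(5)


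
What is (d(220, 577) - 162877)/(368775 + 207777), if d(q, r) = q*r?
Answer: -11979/192184 ≈ -0.062331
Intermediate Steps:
(d(220, 577) - 162877)/(368775 + 207777) = (220*577 - 162877)/(368775 + 207777) = (126940 - 162877)/576552 = -35937*1/576552 = -11979/192184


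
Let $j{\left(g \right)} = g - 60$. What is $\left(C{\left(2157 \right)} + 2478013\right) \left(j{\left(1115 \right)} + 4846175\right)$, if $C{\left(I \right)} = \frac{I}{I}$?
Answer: $12011503801220$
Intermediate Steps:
$C{\left(I \right)} = 1$
$j{\left(g \right)} = -60 + g$ ($j{\left(g \right)} = g - 60 = -60 + g$)
$\left(C{\left(2157 \right)} + 2478013\right) \left(j{\left(1115 \right)} + 4846175\right) = \left(1 + 2478013\right) \left(\left(-60 + 1115\right) + 4846175\right) = 2478014 \left(1055 + 4846175\right) = 2478014 \cdot 4847230 = 12011503801220$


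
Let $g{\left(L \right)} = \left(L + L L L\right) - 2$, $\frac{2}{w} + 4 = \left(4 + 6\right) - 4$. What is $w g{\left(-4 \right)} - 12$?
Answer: $-82$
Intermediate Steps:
$w = 1$ ($w = \frac{2}{-4 + \left(\left(4 + 6\right) - 4\right)} = \frac{2}{-4 + \left(10 - 4\right)} = \frac{2}{-4 + 6} = \frac{2}{2} = 2 \cdot \frac{1}{2} = 1$)
$g{\left(L \right)} = -2 + L + L^{3}$ ($g{\left(L \right)} = \left(L + L^{2} L\right) - 2 = \left(L + L^{3}\right) - 2 = -2 + L + L^{3}$)
$w g{\left(-4 \right)} - 12 = 1 \left(-2 - 4 + \left(-4\right)^{3}\right) - 12 = 1 \left(-2 - 4 - 64\right) - 12 = 1 \left(-70\right) - 12 = -70 - 12 = -82$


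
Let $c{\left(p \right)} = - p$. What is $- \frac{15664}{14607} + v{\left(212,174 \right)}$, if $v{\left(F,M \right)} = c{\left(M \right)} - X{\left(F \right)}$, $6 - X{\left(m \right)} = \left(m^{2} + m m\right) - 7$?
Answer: $\frac{1310246843}{14607} \approx 89700.0$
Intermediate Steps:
$X{\left(m \right)} = 13 - 2 m^{2}$ ($X{\left(m \right)} = 6 - \left(\left(m^{2} + m m\right) - 7\right) = 6 - \left(\left(m^{2} + m^{2}\right) - 7\right) = 6 - \left(2 m^{2} - 7\right) = 6 - \left(-7 + 2 m^{2}\right) = 13 - 2 m^{2}$)
$v{\left(F,M \right)} = -13 - M + 2 F^{2}$ ($v{\left(F,M \right)} = - M - \left(13 - 2 F^{2}\right) = - M + \left(-13 + 2 F^{2}\right) = -13 - M + 2 F^{2}$)
$- \frac{15664}{14607} + v{\left(212,174 \right)} = - \frac{15664}{14607} - \left(187 - 89888\right) = \left(-15664\right) \frac{1}{14607} - -89701 = - \frac{15664}{14607} - -89701 = - \frac{15664}{14607} + 89701 = \frac{1310246843}{14607}$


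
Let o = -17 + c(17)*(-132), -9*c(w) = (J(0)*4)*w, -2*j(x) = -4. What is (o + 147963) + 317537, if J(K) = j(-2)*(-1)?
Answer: 1390465/3 ≈ 4.6349e+5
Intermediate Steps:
j(x) = 2 (j(x) = -1/2*(-4) = 2)
J(K) = -2 (J(K) = 2*(-1) = -2)
c(w) = 8*w/9 (c(w) = -(-2*4)*w/9 = -(-8)*w/9 = 8*w/9)
o = -6035/3 (o = -17 + ((8/9)*17)*(-132) = -17 + (136/9)*(-132) = -17 - 5984/3 = -6035/3 ≈ -2011.7)
(o + 147963) + 317537 = (-6035/3 + 147963) + 317537 = 437854/3 + 317537 = 1390465/3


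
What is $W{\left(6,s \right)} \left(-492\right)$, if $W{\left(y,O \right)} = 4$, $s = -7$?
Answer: $-1968$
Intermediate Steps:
$W{\left(6,s \right)} \left(-492\right) = 4 \left(-492\right) = -1968$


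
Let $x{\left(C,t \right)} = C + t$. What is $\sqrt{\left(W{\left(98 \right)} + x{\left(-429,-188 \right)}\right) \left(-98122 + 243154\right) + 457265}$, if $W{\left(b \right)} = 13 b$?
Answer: $\sqrt{95743289} \approx 9784.8$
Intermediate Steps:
$\sqrt{\left(W{\left(98 \right)} + x{\left(-429,-188 \right)}\right) \left(-98122 + 243154\right) + 457265} = \sqrt{\left(13 \cdot 98 - 617\right) \left(-98122 + 243154\right) + 457265} = \sqrt{\left(1274 - 617\right) 145032 + 457265} = \sqrt{657 \cdot 145032 + 457265} = \sqrt{95286024 + 457265} = \sqrt{95743289}$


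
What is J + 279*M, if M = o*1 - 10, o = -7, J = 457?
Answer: -4286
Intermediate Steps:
M = -17 (M = -7*1 - 10 = -7 - 10 = -17)
J + 279*M = 457 + 279*(-17) = 457 - 4743 = -4286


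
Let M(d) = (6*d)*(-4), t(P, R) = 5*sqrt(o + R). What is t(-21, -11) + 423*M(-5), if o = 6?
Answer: 50760 + 5*I*sqrt(5) ≈ 50760.0 + 11.18*I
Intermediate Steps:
t(P, R) = 5*sqrt(6 + R)
M(d) = -24*d
t(-21, -11) + 423*M(-5) = 5*sqrt(6 - 11) + 423*(-24*(-5)) = 5*sqrt(-5) + 423*120 = 5*(I*sqrt(5)) + 50760 = 5*I*sqrt(5) + 50760 = 50760 + 5*I*sqrt(5)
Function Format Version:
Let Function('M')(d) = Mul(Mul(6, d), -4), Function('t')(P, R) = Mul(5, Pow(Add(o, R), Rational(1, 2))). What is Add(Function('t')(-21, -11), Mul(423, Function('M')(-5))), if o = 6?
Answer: Add(50760, Mul(5, I, Pow(5, Rational(1, 2)))) ≈ Add(50760., Mul(11.180, I))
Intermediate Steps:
Function('t')(P, R) = Mul(5, Pow(Add(6, R), Rational(1, 2)))
Function('M')(d) = Mul(-24, d)
Add(Function('t')(-21, -11), Mul(423, Function('M')(-5))) = Add(Mul(5, Pow(Add(6, -11), Rational(1, 2))), Mul(423, Mul(-24, -5))) = Add(Mul(5, Pow(-5, Rational(1, 2))), Mul(423, 120)) = Add(Mul(5, Mul(I, Pow(5, Rational(1, 2)))), 50760) = Add(Mul(5, I, Pow(5, Rational(1, 2))), 50760) = Add(50760, Mul(5, I, Pow(5, Rational(1, 2))))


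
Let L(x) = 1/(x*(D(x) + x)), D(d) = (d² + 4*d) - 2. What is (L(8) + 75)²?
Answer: 3745562401/665856 ≈ 5625.2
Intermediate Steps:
D(d) = -2 + d² + 4*d
L(x) = 1/(x*(-2 + x² + 5*x)) (L(x) = 1/(x*((-2 + x² + 4*x) + x)) = 1/(x*(-2 + x² + 5*x)))
(L(8) + 75)² = (1/(8*(-2 + 8² + 5*8)) + 75)² = (1/(8*(-2 + 64 + 40)) + 75)² = ((⅛)/102 + 75)² = ((⅛)*(1/102) + 75)² = (1/816 + 75)² = (61201/816)² = 3745562401/665856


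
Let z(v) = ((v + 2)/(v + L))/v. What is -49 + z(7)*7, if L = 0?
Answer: -334/7 ≈ -47.714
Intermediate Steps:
z(v) = (2 + v)/v² (z(v) = ((v + 2)/(v + 0))/v = ((2 + v)/v)/v = (2 + v)/v²)
-49 + z(7)*7 = -49 + ((2 + 7)/7²)*7 = -49 + ((1/49)*9)*7 = -49 + (9/49)*7 = -49 + 9/7 = -334/7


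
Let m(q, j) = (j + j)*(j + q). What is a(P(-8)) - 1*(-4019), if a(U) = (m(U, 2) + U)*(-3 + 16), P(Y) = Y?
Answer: 3603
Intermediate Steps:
m(q, j) = 2*j*(j + q) (m(q, j) = (2*j)*(j + q) = 2*j*(j + q))
a(U) = 104 + 65*U (a(U) = (2*2*(2 + U) + U)*(-3 + 16) = ((8 + 4*U) + U)*13 = (8 + 5*U)*13 = 104 + 65*U)
a(P(-8)) - 1*(-4019) = (104 + 65*(-8)) - 1*(-4019) = (104 - 520) + 4019 = -416 + 4019 = 3603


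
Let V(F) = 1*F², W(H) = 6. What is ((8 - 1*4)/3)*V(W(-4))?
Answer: 48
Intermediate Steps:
V(F) = F²
((8 - 1*4)/3)*V(W(-4)) = ((8 - 1*4)/3)*6² = ((8 - 4)*(⅓))*36 = (4*(⅓))*36 = (4/3)*36 = 48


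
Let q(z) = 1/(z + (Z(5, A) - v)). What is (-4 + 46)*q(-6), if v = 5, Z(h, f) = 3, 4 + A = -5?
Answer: -21/4 ≈ -5.2500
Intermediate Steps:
A = -9 (A = -4 - 5 = -9)
q(z) = 1/(-2 + z) (q(z) = 1/(z + (3 - 1*5)) = 1/(z + (3 - 5)) = 1/(z - 2) = 1/(-2 + z))
(-4 + 46)*q(-6) = (-4 + 46)/(-2 - 6) = 42/(-8) = 42*(-⅛) = -21/4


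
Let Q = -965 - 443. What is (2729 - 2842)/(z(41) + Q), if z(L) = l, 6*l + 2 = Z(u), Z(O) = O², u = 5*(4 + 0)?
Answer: 339/4025 ≈ 0.084224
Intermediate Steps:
u = 20 (u = 5*4 = 20)
Q = -1408
l = 199/3 (l = -⅓ + (⅙)*20² = -⅓ + (⅙)*400 = -⅓ + 200/3 = 199/3 ≈ 66.333)
z(L) = 199/3
(2729 - 2842)/(z(41) + Q) = (2729 - 2842)/(199/3 - 1408) = -113/(-4025/3) = -113*(-3/4025) = 339/4025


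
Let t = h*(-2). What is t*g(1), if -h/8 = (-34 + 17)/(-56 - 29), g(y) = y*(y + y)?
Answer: 32/5 ≈ 6.4000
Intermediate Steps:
g(y) = 2*y**2 (g(y) = y*(2*y) = 2*y**2)
h = -8/5 (h = -8*(-34 + 17)/(-56 - 29) = -(-136)/(-85) = -(-136)*(-1)/85 = -8*1/5 = -8/5 ≈ -1.6000)
t = 16/5 (t = -8/5*(-2) = 16/5 ≈ 3.2000)
t*g(1) = 16*(2*1**2)/5 = 16*(2*1)/5 = (16/5)*2 = 32/5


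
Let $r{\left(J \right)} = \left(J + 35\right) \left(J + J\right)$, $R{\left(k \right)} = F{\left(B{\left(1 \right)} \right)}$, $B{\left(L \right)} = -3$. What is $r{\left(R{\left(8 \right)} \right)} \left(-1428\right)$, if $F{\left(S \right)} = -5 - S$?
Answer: $188496$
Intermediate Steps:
$R{\left(k \right)} = -2$ ($R{\left(k \right)} = -5 - -3 = -5 + 3 = -2$)
$r{\left(J \right)} = 2 J \left(35 + J\right)$ ($r{\left(J \right)} = \left(35 + J\right) 2 J = 2 J \left(35 + J\right)$)
$r{\left(R{\left(8 \right)} \right)} \left(-1428\right) = 2 \left(-2\right) \left(35 - 2\right) \left(-1428\right) = 2 \left(-2\right) 33 \left(-1428\right) = \left(-132\right) \left(-1428\right) = 188496$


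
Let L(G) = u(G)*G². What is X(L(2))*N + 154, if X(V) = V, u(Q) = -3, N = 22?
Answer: -110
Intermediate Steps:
L(G) = -3*G²
X(L(2))*N + 154 = -3*2²*22 + 154 = -3*4*22 + 154 = -12*22 + 154 = -264 + 154 = -110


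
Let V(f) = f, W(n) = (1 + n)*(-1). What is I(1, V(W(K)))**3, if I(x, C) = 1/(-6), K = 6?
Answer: -1/216 ≈ -0.0046296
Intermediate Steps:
W(n) = -1 - n
I(x, C) = -1/6
I(1, V(W(K)))**3 = (-1/6)**3 = -1/216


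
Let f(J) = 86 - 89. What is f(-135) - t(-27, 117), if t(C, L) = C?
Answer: 24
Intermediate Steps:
f(J) = -3
f(-135) - t(-27, 117) = -3 - 1*(-27) = -3 + 27 = 24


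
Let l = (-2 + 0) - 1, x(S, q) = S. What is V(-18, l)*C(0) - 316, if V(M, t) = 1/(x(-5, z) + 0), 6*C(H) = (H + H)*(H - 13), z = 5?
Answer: -316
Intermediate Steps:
C(H) = H*(-13 + H)/3 (C(H) = ((H + H)*(H - 13))/6 = ((2*H)*(-13 + H))/6 = (2*H*(-13 + H))/6 = H*(-13 + H)/3)
l = -3 (l = -2 - 1 = -3)
V(M, t) = -⅕ (V(M, t) = 1/(-5 + 0) = 1/(-5) = -⅕)
V(-18, l)*C(0) - 316 = -0*(-13 + 0)/15 - 316 = -0*(-13)/15 - 316 = -⅕*0 - 316 = 0 - 316 = -316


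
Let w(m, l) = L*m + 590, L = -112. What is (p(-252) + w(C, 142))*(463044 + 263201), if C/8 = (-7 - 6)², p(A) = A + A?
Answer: -109908465810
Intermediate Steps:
p(A) = 2*A
C = 1352 (C = 8*(-7 - 6)² = 8*(-13)² = 8*169 = 1352)
w(m, l) = 590 - 112*m (w(m, l) = -112*m + 590 = 590 - 112*m)
(p(-252) + w(C, 142))*(463044 + 263201) = (2*(-252) + (590 - 112*1352))*(463044 + 263201) = (-504 + (590 - 151424))*726245 = (-504 - 150834)*726245 = -151338*726245 = -109908465810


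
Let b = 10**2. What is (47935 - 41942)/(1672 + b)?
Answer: 5993/1772 ≈ 3.3821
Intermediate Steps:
b = 100
(47935 - 41942)/(1672 + b) = (47935 - 41942)/(1672 + 100) = 5993/1772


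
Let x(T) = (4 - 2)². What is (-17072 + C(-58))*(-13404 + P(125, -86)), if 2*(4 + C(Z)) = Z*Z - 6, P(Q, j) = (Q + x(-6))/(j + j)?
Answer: 825571743/4 ≈ 2.0639e+8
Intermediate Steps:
x(T) = 4 (x(T) = 2² = 4)
P(Q, j) = (4 + Q)/(2*j) (P(Q, j) = (Q + 4)/(j + j) = (4 + Q)/((2*j)) = (4 + Q)*(1/(2*j)) = (4 + Q)/(2*j))
C(Z) = -7 + Z²/2 (C(Z) = -4 + (Z*Z - 6)/2 = -4 + (Z² - 6)/2 = -4 + (-6 + Z²)/2 = -4 + (-3 + Z²/2) = -7 + Z²/2)
(-17072 + C(-58))*(-13404 + P(125, -86)) = (-17072 + (-7 + (½)*(-58)²))*(-13404 + (½)*(4 + 125)/(-86)) = (-17072 + (-7 + (½)*3364))*(-13404 + (½)*(-1/86)*129) = (-17072 + (-7 + 1682))*(-13404 - ¾) = (-17072 + 1675)*(-53619/4) = -15397*(-53619/4) = 825571743/4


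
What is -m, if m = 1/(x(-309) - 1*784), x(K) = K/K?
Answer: 1/783 ≈ 0.0012771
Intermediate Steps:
x(K) = 1
m = -1/783 (m = 1/(1 - 1*784) = 1/(1 - 784) = 1/(-783) = -1/783 ≈ -0.0012771)
-m = -1*(-1/783) = 1/783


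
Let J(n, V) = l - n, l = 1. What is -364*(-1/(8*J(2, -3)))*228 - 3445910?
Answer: -3456284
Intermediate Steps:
J(n, V) = 1 - n
-364*(-1/(8*J(2, -3)))*228 - 3445910 = -364*(-1/(8*(1 - 1*2)))*228 - 3445910 = -364*(-1/(8*(1 - 2)))*228 - 3445910 = -364/((-8*(-1)))*228 - 3445910 = -364/8*228 - 3445910 = -364*⅛*228 - 3445910 = -91/2*228 - 3445910 = -10374 - 3445910 = -3456284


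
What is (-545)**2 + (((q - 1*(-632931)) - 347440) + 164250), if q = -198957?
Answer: 547809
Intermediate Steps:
(-545)**2 + (((q - 1*(-632931)) - 347440) + 164250) = (-545)**2 + (((-198957 - 1*(-632931)) - 347440) + 164250) = 297025 + (((-198957 + 632931) - 347440) + 164250) = 297025 + ((433974 - 347440) + 164250) = 297025 + (86534 + 164250) = 297025 + 250784 = 547809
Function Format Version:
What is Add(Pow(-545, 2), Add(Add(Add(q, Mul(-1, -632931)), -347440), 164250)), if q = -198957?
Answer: 547809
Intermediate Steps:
Add(Pow(-545, 2), Add(Add(Add(q, Mul(-1, -632931)), -347440), 164250)) = Add(Pow(-545, 2), Add(Add(Add(-198957, Mul(-1, -632931)), -347440), 164250)) = Add(297025, Add(Add(Add(-198957, 632931), -347440), 164250)) = Add(297025, Add(Add(433974, -347440), 164250)) = Add(297025, Add(86534, 164250)) = Add(297025, 250784) = 547809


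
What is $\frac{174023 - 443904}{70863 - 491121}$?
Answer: $\frac{269881}{420258} \approx 0.64218$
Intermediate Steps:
$\frac{174023 - 443904}{70863 - 491121} = - \frac{269881}{-420258} = \left(-269881\right) \left(- \frac{1}{420258}\right) = \frac{269881}{420258}$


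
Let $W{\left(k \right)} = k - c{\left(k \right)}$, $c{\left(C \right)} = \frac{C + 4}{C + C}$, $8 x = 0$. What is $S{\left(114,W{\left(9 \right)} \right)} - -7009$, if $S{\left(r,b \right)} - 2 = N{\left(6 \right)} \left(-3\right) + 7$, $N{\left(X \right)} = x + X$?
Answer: $7000$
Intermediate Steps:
$x = 0$ ($x = \frac{1}{8} \cdot 0 = 0$)
$c{\left(C \right)} = \frac{4 + C}{2 C}$
$W{\left(k \right)} = k - \frac{4 + k}{2 k}$
$N{\left(X \right)} = X$ ($N{\left(X \right)} = 0 + X = X$)
$S{\left(r,b \right)} = -9$ ($S{\left(r,b \right)} = 2 + \left(6 \left(-3\right) + 7\right) = 2 + \left(-18 + 7\right) = 2 - 11 = -9$)
$S{\left(114,W{\left(9 \right)} \right)} - -7009 = -9 - -7009 = -9 + 7009 = 7000$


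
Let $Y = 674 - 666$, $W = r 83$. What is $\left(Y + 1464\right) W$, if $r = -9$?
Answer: $-1099584$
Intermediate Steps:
$W = -747$ ($W = \left(-9\right) 83 = -747$)
$Y = 8$ ($Y = 674 - 666 = 8$)
$\left(Y + 1464\right) W = \left(8 + 1464\right) \left(-747\right) = 1472 \left(-747\right) = -1099584$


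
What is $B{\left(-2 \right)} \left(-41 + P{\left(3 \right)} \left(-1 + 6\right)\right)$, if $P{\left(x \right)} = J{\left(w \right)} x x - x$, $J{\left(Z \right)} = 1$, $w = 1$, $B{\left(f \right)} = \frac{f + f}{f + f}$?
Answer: $-11$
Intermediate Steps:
$B{\left(f \right)} = 1$ ($B{\left(f \right)} = \frac{2 f}{2 f} = 2 f \frac{1}{2 f} = 1$)
$P{\left(x \right)} = x^{2} - x$ ($P{\left(x \right)} = 1 x x - x = 1 x^{2} - x = x^{2} - x$)
$B{\left(-2 \right)} \left(-41 + P{\left(3 \right)} \left(-1 + 6\right)\right) = 1 \left(-41 + 3 \left(-1 + 3\right) \left(-1 + 6\right)\right) = 1 \left(-41 + 3 \cdot 2 \cdot 5\right) = 1 \left(-41 + 6 \cdot 5\right) = 1 \left(-41 + 30\right) = 1 \left(-11\right) = -11$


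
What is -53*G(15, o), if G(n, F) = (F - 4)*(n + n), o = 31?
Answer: -42930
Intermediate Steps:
G(n, F) = 2*n*(-4 + F) (G(n, F) = (-4 + F)*(2*n) = 2*n*(-4 + F))
-53*G(15, o) = -106*15*(-4 + 31) = -106*15*27 = -53*810 = -42930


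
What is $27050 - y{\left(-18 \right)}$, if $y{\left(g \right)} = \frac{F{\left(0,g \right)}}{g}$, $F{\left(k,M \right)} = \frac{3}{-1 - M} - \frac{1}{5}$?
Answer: $\frac{20693249}{765} \approx 27050.0$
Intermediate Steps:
$F{\left(k,M \right)} = - \frac{1}{5} + \frac{3}{-1 - M}$ ($F{\left(k,M \right)} = \frac{3}{-1 - M} - \frac{1}{5} = - \frac{1}{5} + \frac{3}{-1 - M}$)
$y{\left(g \right)} = \frac{-16 - g}{5 g \left(1 + g\right)}$ ($y{\left(g \right)} = \frac{\frac{1}{5} \frac{1}{1 + g} \left(-16 - g\right)}{g} = \frac{-16 - g}{5 g \left(1 + g\right)}$)
$27050 - y{\left(-18 \right)} = 27050 - \frac{-16 - -18}{5 \left(-18\right) \left(1 - 18\right)} = 27050 - \frac{1}{5} \left(- \frac{1}{18}\right) \frac{1}{-17} \left(-16 + 18\right) = 27050 - \frac{1}{5} \left(- \frac{1}{18}\right) \left(- \frac{1}{17}\right) 2 = 27050 - \frac{1}{765} = \frac{20693249}{765}$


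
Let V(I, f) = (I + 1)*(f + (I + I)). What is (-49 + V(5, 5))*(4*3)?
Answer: 492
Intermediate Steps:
V(I, f) = (1 + I)*(f + 2*I)
(-49 + V(5, 5))*(4*3) = (-49 + (5 + 2*5 + 2*5**2 + 5*5))*(4*3) = (-49 + (5 + 10 + 2*25 + 25))*12 = (-49 + (5 + 10 + 50 + 25))*12 = (-49 + 90)*12 = 41*12 = 492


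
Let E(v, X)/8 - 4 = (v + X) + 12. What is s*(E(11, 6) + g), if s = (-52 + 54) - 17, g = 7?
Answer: -4065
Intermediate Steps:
E(v, X) = 128 + 8*X + 8*v (E(v, X) = 32 + 8*((v + X) + 12) = 32 + 8*((X + v) + 12) = 32 + 8*(12 + X + v) = 32 + (96 + 8*X + 8*v) = 128 + 8*X + 8*v)
s = -15 (s = 2 - 17 = -15)
s*(E(11, 6) + g) = -15*((128 + 8*6 + 8*11) + 7) = -15*((128 + 48 + 88) + 7) = -15*(264 + 7) = -15*271 = -4065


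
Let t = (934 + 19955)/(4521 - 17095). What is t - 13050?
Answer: -164111589/12574 ≈ -13052.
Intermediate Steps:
t = -20889/12574 (t = 20889/(-12574) = 20889*(-1/12574) = -20889/12574 ≈ -1.6613)
t - 13050 = -20889/12574 - 13050 = -164111589/12574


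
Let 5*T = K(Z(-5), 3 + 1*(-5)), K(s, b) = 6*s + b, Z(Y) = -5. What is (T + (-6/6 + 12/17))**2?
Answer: 323761/7225 ≈ 44.811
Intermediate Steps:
K(s, b) = b + 6*s
T = -32/5 (T = ((3 + 1*(-5)) + 6*(-5))/5 = ((3 - 5) - 30)/5 = (-2 - 30)/5 = (1/5)*(-32) = -32/5 ≈ -6.4000)
(T + (-6/6 + 12/17))**2 = (-32/5 + (-6/6 + 12/17))**2 = (-32/5 + (-6*1/6 + 12*(1/17)))**2 = (-32/5 + (-1 + 12/17))**2 = (-32/5 - 5/17)**2 = (-569/85)**2 = 323761/7225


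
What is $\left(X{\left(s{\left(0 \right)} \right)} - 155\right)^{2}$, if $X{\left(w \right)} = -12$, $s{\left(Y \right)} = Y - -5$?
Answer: $27889$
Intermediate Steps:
$s{\left(Y \right)} = 5 + Y$ ($s{\left(Y \right)} = Y + 5 = 5 + Y$)
$\left(X{\left(s{\left(0 \right)} \right)} - 155\right)^{2} = \left(-12 - 155\right)^{2} = \left(-167\right)^{2} = 27889$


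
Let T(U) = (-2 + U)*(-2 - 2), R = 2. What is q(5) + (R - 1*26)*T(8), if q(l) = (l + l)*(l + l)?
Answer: 676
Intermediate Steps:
q(l) = 4*l² (q(l) = (2*l)*(2*l) = 4*l²)
T(U) = 8 - 4*U (T(U) = (-2 + U)*(-4) = 8 - 4*U)
q(5) + (R - 1*26)*T(8) = 4*5² + (2 - 1*26)*(8 - 4*8) = 4*25 + (2 - 26)*(8 - 32) = 100 - 24*(-24) = 100 + 576 = 676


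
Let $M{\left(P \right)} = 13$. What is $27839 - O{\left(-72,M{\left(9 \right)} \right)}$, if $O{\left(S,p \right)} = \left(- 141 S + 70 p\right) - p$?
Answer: $16790$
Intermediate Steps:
$O{\left(S,p \right)} = - 141 S + 69 p$
$27839 - O{\left(-72,M{\left(9 \right)} \right)} = 27839 - \left(\left(-141\right) \left(-72\right) + 69 \cdot 13\right) = 27839 - \left(10152 + 897\right) = 27839 - 11049 = 16790$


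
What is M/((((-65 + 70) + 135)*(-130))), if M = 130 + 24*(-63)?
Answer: 691/9100 ≈ 0.075934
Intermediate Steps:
M = -1382 (M = 130 - 1512 = -1382)
M/((((-65 + 70) + 135)*(-130))) = -1382*(-1/(130*((-65 + 70) + 135))) = -1382*(-1/(130*(5 + 135))) = -1382/(140*(-130)) = -1382/(-18200) = -1382*(-1/18200) = 691/9100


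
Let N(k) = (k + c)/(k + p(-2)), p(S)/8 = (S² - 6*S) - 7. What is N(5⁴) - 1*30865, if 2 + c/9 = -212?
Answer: -21514206/697 ≈ -30867.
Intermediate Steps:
p(S) = -56 - 48*S + 8*S² (p(S) = 8*((S² - 6*S) - 7) = 8*(-7 + S² - 6*S) = -56 - 48*S + 8*S²)
c = -1926 (c = -18 + 9*(-212) = -18 - 1908 = -1926)
N(k) = (-1926 + k)/(72 + k) (N(k) = (k - 1926)/(k + (-56 - 48*(-2) + 8*(-2)²)) = (-1926 + k)/(k + (-56 + 96 + 8*4)) = (-1926 + k)/(k + (-56 + 96 + 32)) = (-1926 + k)/(k + 72) = (-1926 + k)/(72 + k))
N(5⁴) - 1*30865 = (-1926 + 5⁴)/(72 + 5⁴) - 1*30865 = (-1926 + 625)/(72 + 625) - 30865 = -1301/697 - 30865 = -21514206/697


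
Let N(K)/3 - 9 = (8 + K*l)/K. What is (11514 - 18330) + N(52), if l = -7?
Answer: -88524/13 ≈ -6809.5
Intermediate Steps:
N(K) = 27 + 3*(8 - 7*K)/K (N(K) = 27 + 3*((8 + K*(-7))/K) = 27 + 3*((8 - 7*K)/K) = 27 + 3*(8 - 7*K)/K)
(11514 - 18330) + N(52) = (11514 - 18330) + (6 + 24/52) = -6816 + (6 + 24*(1/52)) = -6816 + (6 + 6/13) = -6816 + 84/13 = -88524/13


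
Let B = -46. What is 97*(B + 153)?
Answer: 10379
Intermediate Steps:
97*(B + 153) = 97*(-46 + 153) = 97*107 = 10379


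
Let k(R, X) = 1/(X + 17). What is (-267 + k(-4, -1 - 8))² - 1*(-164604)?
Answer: 15092881/64 ≈ 2.3583e+5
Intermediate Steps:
k(R, X) = 1/(17 + X)
(-267 + k(-4, -1 - 8))² - 1*(-164604) = (-267 + 1/(17 + (-1 - 8)))² - 1*(-164604) = (-267 + 1/(17 - 9))² + 164604 = (-267 + 1/8)² + 164604 = (-267 + ⅛)² + 164604 = (-2135/8)² + 164604 = 4558225/64 + 164604 = 15092881/64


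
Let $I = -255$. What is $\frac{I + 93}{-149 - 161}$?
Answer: $\frac{81}{155} \approx 0.52258$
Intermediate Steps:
$\frac{I + 93}{-149 - 161} = \frac{-255 + 93}{-149 - 161} = - \frac{162}{-149 - 161} = - \frac{162}{-310} = \left(-162\right) \left(- \frac{1}{310}\right) = \frac{81}{155}$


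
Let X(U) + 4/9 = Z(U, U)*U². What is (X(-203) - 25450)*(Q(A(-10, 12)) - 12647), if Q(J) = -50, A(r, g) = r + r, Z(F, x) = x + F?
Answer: 1914793177780/9 ≈ 2.1275e+11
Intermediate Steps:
Z(F, x) = F + x
A(r, g) = 2*r
X(U) = -4/9 + 2*U³ (X(U) = -4/9 + (U + U)*U² = -4/9 + (2*U)*U² = -4/9 + 2*U³)
(X(-203) - 25450)*(Q(A(-10, 12)) - 12647) = ((-4/9 + 2*(-203)³) - 25450)*(-50 - 12647) = ((-4/9 + 2*(-8365427)) - 25450)*(-12697) = ((-4/9 - 16730854) - 25450)*(-12697) = (-150577690/9 - 25450)*(-12697) = -150806740/9*(-12697) = 1914793177780/9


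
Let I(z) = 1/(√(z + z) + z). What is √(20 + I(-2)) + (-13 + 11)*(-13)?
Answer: 26 + √(79 - I)/2 ≈ 30.444 - 0.028127*I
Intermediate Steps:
I(z) = 1/(z + √2*√z) (I(z) = 1/(√(2*z) + z) = 1/(√2*√z + z) = 1/(z + √2*√z))
√(20 + I(-2)) + (-13 + 11)*(-13) = √(20 + 1/(-2 + √2*√(-2))) + (-13 + 11)*(-13) = √(20 + 1/(-2 + √2*(I*√2))) - 2*(-13) = √(20 + 1/(-2 + 2*I)) + 26 = √(20 + (-2 - 2*I)/8) + 26 = 26 + √(20 + (-2 - 2*I)/8)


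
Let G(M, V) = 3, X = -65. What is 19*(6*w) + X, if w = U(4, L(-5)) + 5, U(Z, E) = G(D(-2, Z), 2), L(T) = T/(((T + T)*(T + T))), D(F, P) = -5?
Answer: 847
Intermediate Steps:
L(T) = 1/(4*T) (L(T) = T/(((2*T)*(2*T))) = T/((4*T²)) = T*(1/(4*T²)) = 1/(4*T))
U(Z, E) = 3
w = 8 (w = 3 + 5 = 8)
19*(6*w) + X = 19*(6*8) - 65 = 19*48 - 65 = 912 - 65 = 847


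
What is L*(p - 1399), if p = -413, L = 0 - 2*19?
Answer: 68856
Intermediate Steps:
L = -38 (L = 0 - 38 = -38)
L*(p - 1399) = -38*(-413 - 1399) = -38*(-1812) = 68856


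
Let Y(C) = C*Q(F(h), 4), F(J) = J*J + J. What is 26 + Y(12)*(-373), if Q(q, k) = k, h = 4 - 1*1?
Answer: -17878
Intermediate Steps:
h = 3 (h = 4 - 1 = 3)
F(J) = J + J² (F(J) = J² + J = J + J²)
Y(C) = 4*C (Y(C) = C*4 = 4*C)
26 + Y(12)*(-373) = 26 + (4*12)*(-373) = 26 + 48*(-373) = 26 - 17904 = -17878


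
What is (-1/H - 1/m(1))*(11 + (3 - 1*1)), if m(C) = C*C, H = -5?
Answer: -52/5 ≈ -10.400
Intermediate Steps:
m(C) = C²
(-1/H - 1/m(1))*(11 + (3 - 1*1)) = (-1/(-5) - 1/(1²))*(11 + (3 - 1*1)) = (-1*(-⅕) - 1/1)*(11 + (3 - 1)) = (⅕ - 1*1)*(11 + 2) = (⅕ - 1)*13 = -⅘*13 = -52/5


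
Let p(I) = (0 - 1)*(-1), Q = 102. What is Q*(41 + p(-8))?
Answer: 4284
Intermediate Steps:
p(I) = 1 (p(I) = -1*(-1) = 1)
Q*(41 + p(-8)) = 102*(41 + 1) = 102*42 = 4284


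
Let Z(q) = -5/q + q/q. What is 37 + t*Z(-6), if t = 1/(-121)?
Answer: 2441/66 ≈ 36.985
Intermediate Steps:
Z(q) = 1 - 5/q (Z(q) = -5/q + 1 = 1 - 5/q)
t = -1/121 ≈ -0.0082645
37 + t*Z(-6) = 37 - (-5 - 6)/(121*(-6)) = 37 - (-1)*(-11)/726 = 37 - 1/121*11/6 = 37 - 1/66 = 2441/66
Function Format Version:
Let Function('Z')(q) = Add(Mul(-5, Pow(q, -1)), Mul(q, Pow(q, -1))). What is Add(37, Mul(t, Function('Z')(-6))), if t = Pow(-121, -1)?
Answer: Rational(2441, 66) ≈ 36.985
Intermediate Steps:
Function('Z')(q) = Add(1, Mul(-5, Pow(q, -1))) (Function('Z')(q) = Add(Mul(-5, Pow(q, -1)), 1) = Add(1, Mul(-5, Pow(q, -1))))
t = Rational(-1, 121) ≈ -0.0082645
Add(37, Mul(t, Function('Z')(-6))) = Add(37, Mul(Rational(-1, 121), Mul(Pow(-6, -1), Add(-5, -6)))) = Add(37, Mul(Rational(-1, 121), Mul(Rational(-1, 6), -11))) = Add(37, Mul(Rational(-1, 121), Rational(11, 6))) = Add(37, Rational(-1, 66)) = Rational(2441, 66)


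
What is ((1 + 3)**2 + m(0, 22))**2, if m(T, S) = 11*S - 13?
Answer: 60025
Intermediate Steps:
m(T, S) = -13 + 11*S
((1 + 3)**2 + m(0, 22))**2 = ((1 + 3)**2 + (-13 + 11*22))**2 = (4**2 + (-13 + 242))**2 = (16 + 229)**2 = 245**2 = 60025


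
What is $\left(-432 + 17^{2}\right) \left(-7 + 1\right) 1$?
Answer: $858$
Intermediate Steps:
$\left(-432 + 17^{2}\right) \left(-7 + 1\right) 1 = \left(-432 + 289\right) \left(\left(-6\right) 1\right) = \left(-143\right) \left(-6\right) = 858$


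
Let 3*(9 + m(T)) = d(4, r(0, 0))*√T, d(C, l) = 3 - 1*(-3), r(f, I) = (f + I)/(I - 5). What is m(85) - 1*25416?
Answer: -25425 + 2*√85 ≈ -25407.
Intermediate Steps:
r(f, I) = (I + f)/(-5 + I)
d(C, l) = 6 (d(C, l) = 3 + 3 = 6)
m(T) = -9 + 2*√T (m(T) = -9 + (6*√T)/3 = -9 + 2*√T)
m(85) - 1*25416 = (-9 + 2*√85) - 1*25416 = (-9 + 2*√85) - 25416 = -25425 + 2*√85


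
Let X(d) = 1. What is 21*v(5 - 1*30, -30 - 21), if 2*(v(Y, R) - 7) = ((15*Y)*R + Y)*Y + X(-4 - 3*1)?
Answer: -10027185/2 ≈ -5.0136e+6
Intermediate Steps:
v(Y, R) = 15/2 + Y*(Y + 15*R*Y)/2 (v(Y, R) = 7 + (((15*Y)*R + Y)*Y + 1)/2 = 7 + ((15*R*Y + Y)*Y + 1)/2 = 7 + ((Y + 15*R*Y)*Y + 1)/2 = 7 + (Y*(Y + 15*R*Y) + 1)/2 = 7 + (1 + Y*(Y + 15*R*Y))/2 = 7 + (½ + Y*(Y + 15*R*Y)/2) = 15/2 + Y*(Y + 15*R*Y)/2)
21*v(5 - 1*30, -30 - 21) = 21*(15/2 + (5 - 1*30)²/2 + 15*(-30 - 21)*(5 - 1*30)²/2) = 21*(15/2 + (5 - 30)²/2 + (15/2)*(-51)*(5 - 30)²) = 21*(15/2 + (½)*(-25)² + (15/2)*(-51)*(-25)²) = 21*(15/2 + (½)*625 + (15/2)*(-51)*625) = 21*(15/2 + 625/2 - 478125/2) = 21*(-477485/2) = -10027185/2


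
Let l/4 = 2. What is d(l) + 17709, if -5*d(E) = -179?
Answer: 88724/5 ≈ 17745.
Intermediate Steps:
l = 8 (l = 4*2 = 8)
d(E) = 179/5 (d(E) = -⅕*(-179) = 179/5)
d(l) + 17709 = 179/5 + 17709 = 88724/5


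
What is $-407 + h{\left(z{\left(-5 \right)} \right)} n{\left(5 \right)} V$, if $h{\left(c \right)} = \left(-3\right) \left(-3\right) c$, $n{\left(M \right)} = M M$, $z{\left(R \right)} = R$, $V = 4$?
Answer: $-4907$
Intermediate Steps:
$n{\left(M \right)} = M^{2}$
$h{\left(c \right)} = 9 c$
$-407 + h{\left(z{\left(-5 \right)} \right)} n{\left(5 \right)} V = -407 + 9 \left(-5\right) 5^{2} \cdot 4 = -407 - 45 \cdot 25 \cdot 4 = -407 - 4500 = -4907$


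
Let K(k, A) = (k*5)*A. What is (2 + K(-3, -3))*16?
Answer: 752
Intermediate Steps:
K(k, A) = 5*A*k (K(k, A) = (5*k)*A = 5*A*k)
(2 + K(-3, -3))*16 = (2 + 5*(-3)*(-3))*16 = (2 + 45)*16 = 47*16 = 752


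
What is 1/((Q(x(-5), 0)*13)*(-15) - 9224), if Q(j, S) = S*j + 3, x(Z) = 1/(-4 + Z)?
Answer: -1/9809 ≈ -0.00010195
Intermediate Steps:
Q(j, S) = 3 + S*j
1/((Q(x(-5), 0)*13)*(-15) - 9224) = 1/(((3 + 0/(-4 - 5))*13)*(-15) - 9224) = 1/(((3 + 0/(-9))*13)*(-15) - 9224) = 1/(((3 + 0*(-⅑))*13)*(-15) - 9224) = 1/(((3 + 0)*13)*(-15) - 9224) = 1/((3*13)*(-15) - 9224) = 1/(39*(-15) - 9224) = 1/(-585 - 9224) = 1/(-9809) = -1/9809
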